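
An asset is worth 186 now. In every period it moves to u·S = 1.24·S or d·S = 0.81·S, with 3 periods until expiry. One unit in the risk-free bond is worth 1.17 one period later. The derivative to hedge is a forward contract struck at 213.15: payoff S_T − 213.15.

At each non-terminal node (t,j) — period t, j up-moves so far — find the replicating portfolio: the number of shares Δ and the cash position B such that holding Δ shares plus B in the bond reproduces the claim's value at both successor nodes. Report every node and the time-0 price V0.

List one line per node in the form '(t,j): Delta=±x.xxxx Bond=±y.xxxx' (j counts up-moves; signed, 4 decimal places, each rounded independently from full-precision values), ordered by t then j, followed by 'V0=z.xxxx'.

(0,0): Delta=1.0000 Bond=-133.0846
(1,0): Delta=1.0000 Bond=-155.7090
(1,1): Delta=1.0000 Bond=-155.7090
(2,0): Delta=1.0000 Bond=-182.1795
(2,1): Delta=1.0000 Bond=-182.1795
(2,2): Delta=1.0000 Bond=-182.1795
V0=52.9154

Since d<R<u, set p* = (R−d)/(u−d) = 0.8372; price each node as the discounted p*-expectation of its children.
At expiry t=3: V(3,0)=-114.3020, V(3,1)=-61.8271, V(3,2)=18.5048, V(3,3)=141.4821
Node (2,0) S=122.0346: V=(p*·-61.8271+(1−p*)·-114.3020)/1.17=-60.1449; Δ=(-61.8271−-114.3020)/(151.3229−98.8480)=1.0000; B=V−Δ·S=-182.1795
Node (2,1) S=186.8184: V=(p*·18.5048+(1−p*)·-61.8271)/1.17=4.6389; Δ=(18.5048−-61.8271)/(231.6548−151.3229)=1.0000; B=V−Δ·S=-182.1795
Node (2,2) S=285.9936: V=(p*·141.4821+(1−p*)·18.5048)/1.17=103.8141; Δ=(141.4821−18.5048)/(354.6321−231.6548)=1.0000; B=V−Δ·S=-182.1795
Node (1,0) S=150.6600: V=(p*·4.6389+(1−p*)·-60.1449)/1.17=-5.0490; Δ=(4.6389−-60.1449)/(186.8184−122.0346)=1.0000; B=V−Δ·S=-155.7090
Node (1,1) S=230.6400: V=(p*·103.8141+(1−p*)·4.6389)/1.17=74.9310; Δ=(103.8141−4.6389)/(285.9936−186.8184)=1.0000; B=V−Δ·S=-155.7090
Node (0,0) S=186.0000: V=(p*·74.9310+(1−p*)·-5.0490)/1.17=52.9154; Δ=(74.9310−-5.0490)/(230.6400−150.6600)=1.0000; B=V−Δ·S=-133.0846
Root portfolio cost Δ·186+B reproduces V0=52.9154.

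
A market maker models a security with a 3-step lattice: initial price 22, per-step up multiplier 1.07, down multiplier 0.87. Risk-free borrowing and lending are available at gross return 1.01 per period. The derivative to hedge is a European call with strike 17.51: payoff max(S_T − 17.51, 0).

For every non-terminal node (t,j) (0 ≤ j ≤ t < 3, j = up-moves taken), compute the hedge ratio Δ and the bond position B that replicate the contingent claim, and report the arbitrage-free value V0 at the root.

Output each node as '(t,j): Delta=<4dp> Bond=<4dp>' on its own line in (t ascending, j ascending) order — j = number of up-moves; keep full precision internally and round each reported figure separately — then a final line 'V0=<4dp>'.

The replicating-portfolio and risk-neutral prices coincide; use p* = (1.01−0.87)/(1.07−0.87) = 0.7000 for the latter.
Payoff layer (t=3): V(3,0)=0.0000, V(3,1)=0.3074, V(3,2)=4.4034, V(3,3)=9.4409
Node (2,0) S=16.6518: V=(p*·0.3074+(1−p*)·0.0000)/1.01=0.2131; Δ=(0.3074−0.0000)/(17.8174−14.4871)=0.0923; B=V−Δ·S=-1.3241
Node (2,1) S=20.4798: V=(p*·4.4034+(1−p*)·0.3074)/1.01=3.1432; Δ=(4.4034−0.3074)/(21.9134−17.8174)=1.0000; B=V−Δ·S=-17.3366
Node (2,2) S=25.1878: V=(p*·9.4409+(1−p*)·4.4034)/1.01=7.8512; Δ=(9.4409−4.4034)/(26.9509−21.9134)=1.0000; B=V−Δ·S=-17.3366
Node (1,0) S=19.1400: V=(p*·3.1432+(1−p*)·0.2131)/1.01=2.2417; Δ=(3.1432−0.2131)/(20.4798−16.6518)=0.7654; B=V−Δ·S=-12.4088
Node (1,1) S=23.5400: V=(p*·7.8512+(1−p*)·3.1432)/1.01=6.3750; Δ=(7.8512−3.1432)/(25.1878−20.4798)=1.0000; B=V−Δ·S=-17.1650
Node (0,0) S=22.0000: V=(p*·6.3750+(1−p*)·2.2417)/1.01=5.0842; Δ=(6.3750−2.2417)/(23.5400−19.1400)=0.9394; B=V−Δ·S=-15.5823
Root portfolio cost Δ·22+B reproduces V0=5.0842.

(0,0): Delta=0.9394 Bond=-15.5823
(1,0): Delta=0.7654 Bond=-12.4088
(1,1): Delta=1.0000 Bond=-17.1650
(2,0): Delta=0.0923 Bond=-1.3241
(2,1): Delta=1.0000 Bond=-17.3366
(2,2): Delta=1.0000 Bond=-17.3366
V0=5.0842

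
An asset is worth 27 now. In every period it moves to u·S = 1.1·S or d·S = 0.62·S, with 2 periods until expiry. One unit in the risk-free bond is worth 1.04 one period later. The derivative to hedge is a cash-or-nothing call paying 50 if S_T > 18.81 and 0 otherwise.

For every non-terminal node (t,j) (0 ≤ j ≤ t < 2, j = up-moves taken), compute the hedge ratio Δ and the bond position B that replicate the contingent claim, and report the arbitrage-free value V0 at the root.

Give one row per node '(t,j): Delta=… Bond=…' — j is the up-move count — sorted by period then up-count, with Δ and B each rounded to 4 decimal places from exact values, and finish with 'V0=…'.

(0,0): Delta=3.2459 Bond=-52.2471
(1,0): Delta=0.0000 Bond=0.0000
(1,1): Delta=3.5073 Bond=-62.0994
V0=35.3932

Since d<R<u, set p* = (R−d)/(u−d) = 0.8750; price each node as the discounted p*-expectation of its children.
Terminal payoffs: V(2,0)=0.0000, V(2,1)=0.0000, V(2,2)=50.0000
(1,0): S=16.7400. Δ = (V_up−V_dn)/(S_up−S_dn) = (0.0000−0.0000)/(18.4140−10.3788) = 0.0000. V = [p*·0.0000 + (1−p*)·0.0000]/1.04 = 0.0000. B = V − Δ·S = 0.0000.
(1,1): S=29.7000. Δ = (V_up−V_dn)/(S_up−S_dn) = (50.0000−0.0000)/(32.6700−18.4140) = 3.5073. V = [p*·50.0000 + (1−p*)·0.0000]/1.04 = 42.0673. B = V − Δ·S = -62.0994.
(0,0): S=27.0000. Δ = (V_up−V_dn)/(S_up−S_dn) = (42.0673−0.0000)/(29.7000−16.7400) = 3.2459. V = [p*·42.0673 + (1−p*)·0.0000]/1.04 = 35.3932. B = V − Δ·S = -52.2471.
The time-0 hedge costs 35.3932, which is the no-arbitrage price.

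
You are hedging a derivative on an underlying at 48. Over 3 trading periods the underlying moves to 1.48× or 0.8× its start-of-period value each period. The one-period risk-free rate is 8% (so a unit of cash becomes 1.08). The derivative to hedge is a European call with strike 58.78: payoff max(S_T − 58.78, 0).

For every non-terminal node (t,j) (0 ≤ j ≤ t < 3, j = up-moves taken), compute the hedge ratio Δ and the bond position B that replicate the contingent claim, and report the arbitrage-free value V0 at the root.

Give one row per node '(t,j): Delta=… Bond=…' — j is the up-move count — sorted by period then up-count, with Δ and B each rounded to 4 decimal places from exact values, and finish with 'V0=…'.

(0,0): Delta=0.6407 Bond=-19.3718
(1,0): Delta=0.3699 Bond=-10.5206
(1,1): Delta=0.8499 Bond=-35.7801
(2,0): Delta=0.0000 Bond=0.0000
(2,1): Delta=0.6555 Bond=-27.5941
(2,2): Delta=1.0000 Bond=-54.4259
V0=11.3829

The replicating-portfolio and risk-neutral prices coincide; use p* = (1.08−0.8)/(1.48−0.8) = 0.4118 for the latter.
Terminal payoffs: V(3,0)=0.0000, V(3,1)=0.0000, V(3,2)=25.3314, V(3,3)=96.8260
  t=2,j=0: stock 30.7200 → up 45.4656 (V=0.0000), down 24.5760 (V=0.0000). Price 0.0000; hedge Δ=0.0000, bond B=0.0000.
  t=2,j=1: stock 56.8320 → up 84.1114 (V=25.3314), down 45.4656 (V=0.0000). Price 9.6579; hedge Δ=0.6555, bond B=-27.5941.
  t=2,j=2: stock 105.1392 → up 155.6060 (V=96.8260), down 84.1114 (V=25.3314). Price 50.7133; hedge Δ=1.0000, bond B=-54.4259.
  t=1,j=0: stock 38.4000 → up 56.8320 (V=9.6579), down 30.7200 (V=0.0000). Price 3.6822; hedge Δ=0.3699, bond B=-10.5206.
  t=1,j=1: stock 71.0400 → up 105.1392 (V=50.7133), down 56.8320 (V=9.6579). Price 24.5954; hedge Δ=0.8499, bond B=-35.7801.
  t=0,j=0: stock 48.0000 → up 71.0400 (V=24.5954), down 38.4000 (V=3.6822). Price 11.3829; hedge Δ=0.6407, bond B=-19.3718.
Check: Δ(0,0)·S0 + B(0,0) = 11.3829 = V0.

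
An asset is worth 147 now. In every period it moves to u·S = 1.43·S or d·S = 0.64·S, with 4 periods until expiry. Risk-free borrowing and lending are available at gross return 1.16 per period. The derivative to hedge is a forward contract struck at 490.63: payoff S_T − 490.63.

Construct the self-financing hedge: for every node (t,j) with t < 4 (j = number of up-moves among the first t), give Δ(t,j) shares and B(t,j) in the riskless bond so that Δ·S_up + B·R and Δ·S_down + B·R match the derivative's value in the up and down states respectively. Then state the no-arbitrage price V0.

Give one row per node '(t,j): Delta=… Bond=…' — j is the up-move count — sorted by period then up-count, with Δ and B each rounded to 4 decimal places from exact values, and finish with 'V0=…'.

Risk-neutral probability p* = (R−d)/(u−d) = (1.16−0.64)/(1.43−0.64) = 0.6582.
Payoff layer (t=4): V(4,0)=-465.9675, V(4,1)=-435.5247, V(4,2)=-367.5041, V(4,3)=-215.5206, V(4,4)=124.0676
  t=3,j=0: stock 38.5352 → up 55.1053 (V=-435.5247), down 24.6625 (V=-465.9675). Price -384.4217; hedge Δ=1.0000, bond B=-422.9569.
  t=3,j=1: stock 86.1020 → up 123.1259 (V=-367.5041), down 55.1053 (V=-435.5247). Price -336.8549; hedge Δ=1.0000, bond B=-422.9569.
  t=3,j=2: stock 192.3842 → up 275.1094 (V=-215.5206), down 123.1259 (V=-367.5041). Price -230.5727; hedge Δ=1.0000, bond B=-422.9569.
  t=3,j=3: stock 429.8584 → up 614.6976 (V=124.0676), down 275.1094 (V=-215.5206). Price 6.9015; hedge Δ=1.0000, bond B=-422.9569.
  t=2,j=0: stock 60.2112 → up 86.1020 (V=-336.8549), down 38.5352 (V=-384.4217). Price -304.4068; hedge Δ=1.0000, bond B=-364.6180.
  t=2,j=1: stock 134.5344 → up 192.3842 (V=-230.5727), down 86.1020 (V=-336.8549). Price -230.0836; hedge Δ=1.0000, bond B=-364.6180.
  t=2,j=2: stock 300.6003 → up 429.8584 (V=6.9015), down 192.3842 (V=-230.5727). Price -64.0177; hedge Δ=1.0000, bond B=-364.6180.
  t=1,j=0: stock 94.0800 → up 134.5344 (V=-230.0836), down 60.2112 (V=-304.4068). Price -220.2459; hedge Δ=1.0000, bond B=-314.3259.
  t=1,j=1: stock 210.2100 → up 300.6003 (V=-64.0177), down 134.5344 (V=-230.0836). Price -104.1159; hedge Δ=1.0000, bond B=-314.3259.
  t=0,j=0: stock 147.0000 → up 210.2100 (V=-104.1159), down 94.0800 (V=-220.2459). Price -123.9706; hedge Δ=1.0000, bond B=-270.9706.
The time-0 hedge costs -123.9706, which is the no-arbitrage price.

(0,0): Delta=1.0000 Bond=-270.9706
(1,0): Delta=1.0000 Bond=-314.3259
(1,1): Delta=1.0000 Bond=-314.3259
(2,0): Delta=1.0000 Bond=-364.6180
(2,1): Delta=1.0000 Bond=-364.6180
(2,2): Delta=1.0000 Bond=-364.6180
(3,0): Delta=1.0000 Bond=-422.9569
(3,1): Delta=1.0000 Bond=-422.9569
(3,2): Delta=1.0000 Bond=-422.9569
(3,3): Delta=1.0000 Bond=-422.9569
V0=-123.9706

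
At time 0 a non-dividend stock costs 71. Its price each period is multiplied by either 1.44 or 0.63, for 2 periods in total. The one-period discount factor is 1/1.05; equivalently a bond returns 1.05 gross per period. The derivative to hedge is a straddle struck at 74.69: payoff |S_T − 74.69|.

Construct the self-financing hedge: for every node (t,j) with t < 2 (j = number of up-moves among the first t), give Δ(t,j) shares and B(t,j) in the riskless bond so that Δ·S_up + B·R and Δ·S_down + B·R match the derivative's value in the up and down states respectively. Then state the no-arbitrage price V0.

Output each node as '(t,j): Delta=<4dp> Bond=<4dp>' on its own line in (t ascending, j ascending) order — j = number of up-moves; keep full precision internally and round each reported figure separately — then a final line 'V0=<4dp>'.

(0,0): Delta=0.2457 Bond=14.6793
(1,0): Delta=-1.0000 Bond=71.1333
(1,1): Delta=0.7518 Bond=-36.3268
V0=32.1239

Since d<R<u, set p* = (R−d)/(u−d) = 0.5185; price each node as the discounted p*-expectation of its children.
Terminal payoffs: V(2,0)=46.5101, V(2,1)=10.2788, V(2,2)=72.5356
  t=1,j=0: stock 44.7300 → up 64.4112 (V=10.2788), down 28.1799 (V=46.5101). Price 26.4033; hedge Δ=-1.0000, bond B=71.1333.
  t=1,j=1: stock 102.2400 → up 147.2256 (V=72.5356), down 64.4112 (V=10.2788). Price 40.5334; hedge Δ=0.7518, bond B=-36.3268.
  t=0,j=0: stock 71.0000 → up 102.2400 (V=40.5334), down 44.7300 (V=26.4033). Price 32.1239; hedge Δ=0.2457, bond B=14.6793.
Check: Δ(0,0)·S0 + B(0,0) = 32.1239 = V0.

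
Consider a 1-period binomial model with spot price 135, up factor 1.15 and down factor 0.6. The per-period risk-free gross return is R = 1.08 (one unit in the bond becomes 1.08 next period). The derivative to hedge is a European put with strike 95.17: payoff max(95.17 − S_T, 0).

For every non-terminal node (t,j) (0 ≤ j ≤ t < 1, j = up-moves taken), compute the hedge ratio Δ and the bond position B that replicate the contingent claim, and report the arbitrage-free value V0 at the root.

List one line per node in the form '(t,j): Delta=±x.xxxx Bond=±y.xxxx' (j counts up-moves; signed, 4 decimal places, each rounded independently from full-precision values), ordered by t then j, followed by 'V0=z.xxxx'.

Risk-neutral probability p* = (R−d)/(u−d) = (1.08−0.6)/(1.15−0.6) = 0.8727.
Terminal values V(1,·): V(1,0)=14.1700, V(1,1)=0.0000
(0,0): S=135.0000. Δ = (V_up−V_dn)/(S_up−S_dn) = (0.0000−14.1700)/(155.2500−81.0000) = -0.1908. V = [p*·0.0000 + (1−p*)·14.1700]/1.08 = 1.6699. B = V − Δ·S = 27.4335.
Check: Δ(0,0)·S0 + B(0,0) = 1.6699 = V0.

(0,0): Delta=-0.1908 Bond=27.4335
V0=1.6699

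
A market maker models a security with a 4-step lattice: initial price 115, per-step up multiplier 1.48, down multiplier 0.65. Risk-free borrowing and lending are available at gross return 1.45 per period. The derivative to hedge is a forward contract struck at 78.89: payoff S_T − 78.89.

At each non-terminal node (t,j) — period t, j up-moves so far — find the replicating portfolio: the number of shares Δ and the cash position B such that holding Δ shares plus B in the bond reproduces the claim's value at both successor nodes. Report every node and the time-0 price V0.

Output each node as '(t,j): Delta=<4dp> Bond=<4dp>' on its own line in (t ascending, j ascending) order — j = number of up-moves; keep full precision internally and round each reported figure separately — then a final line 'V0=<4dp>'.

(0,0): Delta=1.0000 Bond=-17.8464
(1,0): Delta=1.0000 Bond=-25.8772
(1,1): Delta=1.0000 Bond=-25.8772
(2,0): Delta=1.0000 Bond=-37.5220
(2,1): Delta=1.0000 Bond=-37.5220
(2,2): Delta=1.0000 Bond=-37.5220
(3,0): Delta=1.0000 Bond=-54.4069
(3,1): Delta=1.0000 Bond=-54.4069
(3,2): Delta=1.0000 Bond=-54.4069
(3,3): Delta=1.0000 Bond=-54.4069
V0=97.1536

Since d<R<u, set p* = (R−d)/(u−d) = 0.9639; price each node as the discounted p*-expectation of its children.
At expiry t=4: V(4,0)=-58.3618, V(4,1)=-32.1488, V(4,2)=27.5361, V(4,3)=163.4340, V(4,4)=472.8630
(3,0): S=31.5819. Δ = (V_up−V_dn)/(S_up−S_dn) = (-32.1488−-58.3618)/(46.7412−20.5282) = 1.0000. V = [p*·-32.1488 + (1−p*)·-58.3618]/1.45 = -22.8250. B = V − Δ·S = -54.4069.
(3,1): S=71.9095. Δ = (V_up−V_dn)/(S_up−S_dn) = (27.5361−-32.1488)/(106.4261−46.7412) = 1.0000. V = [p*·27.5361 + (1−p*)·-32.1488]/1.45 = 17.5026. B = V − Δ·S = -54.4069.
(3,2): S=163.7324. Δ = (V_up−V_dn)/(S_up−S_dn) = (163.4340−27.5361)/(242.3240−106.4261) = 1.0000. V = [p*·163.4340 + (1−p*)·27.5361]/1.45 = 109.3255. B = V − Δ·S = -54.4069.
(3,3): S=372.8061. Δ = (V_up−V_dn)/(S_up−S_dn) = (472.8630−163.4340)/(551.7530−242.3240) = 1.0000. V = [p*·472.8630 + (1−p*)·163.4340]/1.45 = 318.3992. B = V − Δ·S = -54.4069.
(2,0): S=48.5875. Δ = (V_up−V_dn)/(S_up−S_dn) = (17.5026−-22.8250)/(71.9095−31.5819) = 1.0000. V = [p*·17.5026 + (1−p*)·-22.8250]/1.45 = 11.0655. B = V − Δ·S = -37.5220.
(2,1): S=110.6300. Δ = (V_up−V_dn)/(S_up−S_dn) = (109.3255−17.5026)/(163.7324−71.9095) = 1.0000. V = [p*·109.3255 + (1−p*)·17.5026]/1.45 = 73.1080. B = V − Δ·S = -37.5220.
(2,2): S=251.8960. Δ = (V_up−V_dn)/(S_up−S_dn) = (318.3992−109.3255)/(372.8061−163.7324) = 1.0000. V = [p*·318.3992 + (1−p*)·109.3255]/1.45 = 214.3740. B = V − Δ·S = -37.5220.
(1,0): S=74.7500. Δ = (V_up−V_dn)/(S_up−S_dn) = (73.1080−11.0655)/(110.6300−48.5875) = 1.0000. V = [p*·73.1080 + (1−p*)·11.0655]/1.45 = 48.8728. B = V − Δ·S = -25.8772.
(1,1): S=170.2000. Δ = (V_up−V_dn)/(S_up−S_dn) = (214.3740−73.1080)/(251.8960−110.6300) = 1.0000. V = [p*·214.3740 + (1−p*)·73.1080]/1.45 = 144.3228. B = V − Δ·S = -25.8772.
(0,0): S=115.0000. Δ = (V_up−V_dn)/(S_up−S_dn) = (144.3228−48.8728)/(170.2000−74.7500) = 1.0000. V = [p*·144.3228 + (1−p*)·48.8728]/1.45 = 97.1536. B = V − Δ·S = -17.8464.
Each (Δ,B) replicates both successor values, so the strategy is self-financing and V0 is arbitrage-free.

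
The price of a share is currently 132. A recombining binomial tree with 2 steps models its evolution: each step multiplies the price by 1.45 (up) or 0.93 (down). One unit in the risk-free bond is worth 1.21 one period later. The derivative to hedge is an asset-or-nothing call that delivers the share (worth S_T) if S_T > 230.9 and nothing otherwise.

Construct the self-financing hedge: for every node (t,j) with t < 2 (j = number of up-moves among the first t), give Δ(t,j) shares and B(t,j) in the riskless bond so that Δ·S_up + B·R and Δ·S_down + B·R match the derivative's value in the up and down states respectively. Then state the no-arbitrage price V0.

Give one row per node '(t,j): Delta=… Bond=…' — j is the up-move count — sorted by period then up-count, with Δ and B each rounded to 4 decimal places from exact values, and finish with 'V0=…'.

(0,0): Delta=1.7993 Bond=-182.5465
(1,0): Delta=0.0000 Bond=0.0000
(1,1): Delta=2.7885 Bond=-410.2080
V0=54.9602

Risk-neutral probability p* = (R−d)/(u−d) = (1.21−0.93)/(1.45−0.93) = 0.5385.
Terminal payoffs: V(2,0)=0.0000, V(2,1)=0.0000, V(2,2)=277.5300
Node (1,0) S=122.7600: V=(p*·0.0000+(1−p*)·0.0000)/1.21=0.0000; Δ=(0.0000−0.0000)/(178.0020−114.1668)=0.0000; B=V−Δ·S=0.0000
Node (1,1) S=191.4000: V=(p*·277.5300+(1−p*)·0.0000)/1.21=123.5035; Δ=(277.5300−0.0000)/(277.5300−178.0020)=2.7885; B=V−Δ·S=-410.2080
Node (0,0) S=132.0000: V=(p*·123.5035+(1−p*)·0.0000)/1.21=54.9602; Δ=(123.5035−0.0000)/(191.4000−122.7600)=1.7993; B=V−Δ·S=-182.5465
The time-0 hedge costs 54.9602, which is the no-arbitrage price.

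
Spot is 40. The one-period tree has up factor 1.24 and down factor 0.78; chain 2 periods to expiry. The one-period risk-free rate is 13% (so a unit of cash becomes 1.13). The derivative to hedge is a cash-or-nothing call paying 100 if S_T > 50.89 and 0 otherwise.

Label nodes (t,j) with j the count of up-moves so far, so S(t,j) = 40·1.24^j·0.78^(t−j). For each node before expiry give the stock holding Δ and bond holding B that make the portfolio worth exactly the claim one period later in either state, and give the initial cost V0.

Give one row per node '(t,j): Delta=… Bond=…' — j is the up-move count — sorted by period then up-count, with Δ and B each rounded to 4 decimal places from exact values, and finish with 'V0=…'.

Since d<R<u, set p* = (R−d)/(u−d) = 0.7609; price each node as the discounted p*-expectation of its children.
At expiry t=2: V(2,0)=0.0000, V(2,1)=0.0000, V(2,2)=100.0000
Node (1,0) S=31.2000: V=(p*·0.0000+(1−p*)·0.0000)/1.13=0.0000; Δ=(0.0000−0.0000)/(38.6880−24.3360)=0.0000; B=V−Δ·S=0.0000
Node (1,1) S=49.6000: V=(p*·100.0000+(1−p*)·0.0000)/1.13=67.3336; Δ=(100.0000−0.0000)/(61.5040−38.6880)=4.3829; B=V−Δ·S=-150.0577
Node (0,0) S=40.0000: V=(p*·67.3336+(1−p*)·0.0000)/1.13=45.3381; Δ=(67.3336−0.0000)/(49.6000−31.2000)=3.6594; B=V−Δ·S=-101.0392
Check: Δ(0,0)·S0 + B(0,0) = 45.3381 = V0.

(0,0): Delta=3.6594 Bond=-101.0392
(1,0): Delta=0.0000 Bond=0.0000
(1,1): Delta=4.3829 Bond=-150.0577
V0=45.3381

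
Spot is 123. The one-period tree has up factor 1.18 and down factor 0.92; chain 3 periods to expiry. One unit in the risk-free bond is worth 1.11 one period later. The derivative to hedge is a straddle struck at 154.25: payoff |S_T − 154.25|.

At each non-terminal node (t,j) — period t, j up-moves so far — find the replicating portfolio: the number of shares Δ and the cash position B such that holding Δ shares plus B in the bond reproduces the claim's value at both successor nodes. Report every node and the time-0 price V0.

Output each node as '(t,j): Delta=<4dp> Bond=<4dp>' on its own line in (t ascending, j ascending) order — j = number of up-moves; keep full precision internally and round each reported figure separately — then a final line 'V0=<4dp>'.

(0,0): Delta=0.2732 Bond=-14.4226
(1,0): Delta=-0.8517 Bond=111.2827
(1,1): Delta=0.5963 Bond=-62.9060
(2,0): Delta=-1.0000 Bond=138.9640
(2,1): Delta=-0.8091 Bond=117.8353
(2,2): Delta=1.0000 Bond=-138.9640
V0=19.1802

No-arbitrage ⇒ martingale measure with p* = (R−d)/(u−d) = 0.7308.
At expiry t=3: V(3,0)=58.4714, V(3,1)=31.4035, V(3,2)=3.3140, V(3,3)=47.8429
  t=2,j=0: stock 104.1072 → up 122.8465 (V=31.4035), down 95.7786 (V=58.4714). Price 34.8568; hedge Δ=-1.0000, bond B=138.9640.
  t=2,j=1: stock 133.5288 → up 157.5640 (V=3.3140), down 122.8465 (V=31.4035). Price 9.7987; hedge Δ=-0.8091, bond B=117.8353.
  t=2,j=2: stock 171.2652 → up 202.0929 (V=47.8429), down 157.5640 (V=3.3140). Price 32.3012; hedge Δ=1.0000, bond B=-138.9640.
  t=1,j=0: stock 113.1600 → up 133.5288 (V=9.7987), down 104.1072 (V=34.8568). Price 14.9055; hedge Δ=-0.8517, bond B=111.2827.
  t=1,j=1: stock 145.1400 → up 171.2652 (V=32.3012), down 133.5288 (V=9.7987). Price 23.6422; hedge Δ=0.5963, bond B=-62.9060.
  t=0,j=0: stock 123.0000 → up 145.1400 (V=23.6422), down 113.1600 (V=14.9055). Price 19.1802; hedge Δ=0.2732, bond B=-14.4226.
Root portfolio cost Δ·123+B reproduces V0=19.1802.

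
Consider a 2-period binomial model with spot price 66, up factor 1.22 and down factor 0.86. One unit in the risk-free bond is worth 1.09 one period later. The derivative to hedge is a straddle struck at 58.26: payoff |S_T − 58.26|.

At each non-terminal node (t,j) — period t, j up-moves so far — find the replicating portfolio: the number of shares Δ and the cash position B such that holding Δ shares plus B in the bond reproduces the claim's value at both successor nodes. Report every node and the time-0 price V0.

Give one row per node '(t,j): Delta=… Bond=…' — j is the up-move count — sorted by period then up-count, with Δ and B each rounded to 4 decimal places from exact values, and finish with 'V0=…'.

The replicating-portfolio and risk-neutral prices coincide; use p* = (1.09−0.86)/(1.22−0.86) = 0.6389 for the latter.
Terminal payoffs: V(2,0)=9.4464, V(2,1)=10.9872, V(2,2)=39.9744
(1,0): S=56.7600. Δ = (V_up−V_dn)/(S_up−S_dn) = (10.9872−9.4464)/(69.2472−48.8136) = 0.0754. V = [p*·10.9872 + (1−p*)·9.4464]/1.09 = 9.5695. B = V − Δ·S = 5.2895.
(1,1): S=80.5200. Δ = (V_up−V_dn)/(S_up−S_dn) = (39.9744−10.9872)/(98.2344−69.2472) = 1.0000. V = [p*·39.9744 + (1−p*)·10.9872]/1.09 = 27.0705. B = V − Δ·S = -53.4495.
(0,0): S=66.0000. Δ = (V_up−V_dn)/(S_up−S_dn) = (27.0705−9.5695)/(80.5200−56.7600) = 0.7366. V = [p*·27.0705 + (1−p*)·9.5695]/1.09 = 19.0373. B = V − Δ·S = -29.5763.
Self-financing check: at every node Δ·S+B equals the discounted successor values.

(0,0): Delta=0.7366 Bond=-29.5763
(1,0): Delta=0.0754 Bond=5.2895
(1,1): Delta=1.0000 Bond=-53.4495
V0=19.0373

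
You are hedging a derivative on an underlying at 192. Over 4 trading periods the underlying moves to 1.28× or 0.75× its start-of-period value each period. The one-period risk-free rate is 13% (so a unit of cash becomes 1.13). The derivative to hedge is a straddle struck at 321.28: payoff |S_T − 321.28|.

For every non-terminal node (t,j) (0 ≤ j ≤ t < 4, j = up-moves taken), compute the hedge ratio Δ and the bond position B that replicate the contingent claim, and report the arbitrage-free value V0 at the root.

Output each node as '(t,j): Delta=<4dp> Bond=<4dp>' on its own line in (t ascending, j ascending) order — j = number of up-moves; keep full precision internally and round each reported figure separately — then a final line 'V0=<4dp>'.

(0,0): Delta=-0.0255 Bond=72.8571
(1,0): Delta=-1.0000 Bond=222.6632
(1,1): Delta=0.1999 Bond=26.9333
(2,0): Delta=-1.0000 Bond=251.6094
(2,1): Delta=-1.0000 Bond=251.6094
(2,2): Delta=0.4775 Bond=-56.8711
(3,0): Delta=-1.0000 Bond=284.3186
(3,1): Delta=-1.0000 Bond=284.3186
(3,2): Delta=-1.0000 Bond=284.3186
(3,3): Delta=0.8192 Bond=-201.8629
V0=67.9699

The replicating-portfolio and risk-neutral prices coincide; use p* = (1.13−0.75)/(1.28−0.75) = 0.7170 for the latter.
Terminal payoffs: V(4,0)=260.5300, V(4,1)=217.6000, V(4,2)=144.3328, V(4,3)=19.2901, V(4,4)=194.1161
Node (3,0) S=81.0000: V=(p*·217.6000+(1−p*)·260.5300)/1.13=203.3186; Δ=(217.6000−260.5300)/(103.6800−60.7500)=-1.0000; B=V−Δ·S=284.3186
Node (3,1) S=138.2400: V=(p*·144.3328+(1−p*)·217.6000)/1.13=146.0786; Δ=(144.3328−217.6000)/(176.9472−103.6800)=-1.0000; B=V−Δ·S=284.3186
Node (3,2) S=235.9296: V=(p*·19.2901+(1−p*)·144.3328)/1.13=48.3890; Δ=(19.2901−144.3328)/(301.9899−176.9472)=-1.0000; B=V−Δ·S=284.3186
Node (3,3) S=402.6532: V=(p*·194.1161+(1−p*)·19.2901)/1.13=127.9974; Δ=(194.1161−19.2901)/(515.3961−301.9899)=0.8192; B=V−Δ·S=-201.8629
Node (2,0) S=108.0000: V=(p*·146.0786+(1−p*)·203.3186)/1.13=143.6094; Δ=(146.0786−203.3186)/(138.2400−81.0000)=-1.0000; B=V−Δ·S=251.6094
Node (2,1) S=184.3200: V=(p*·48.3890+(1−p*)·146.0786)/1.13=67.2894; Δ=(48.3890−146.0786)/(235.9296−138.2400)=-1.0000; B=V−Δ·S=251.6094
Node (2,2) S=314.5728: V=(p*·127.9974+(1−p*)·48.3890)/1.13=93.3334; Δ=(127.9974−48.3890)/(402.6532−235.9296)=0.4775; B=V−Δ·S=-56.8711
Node (1,0) S=144.0000: V=(p*·67.2894+(1−p*)·143.6094)/1.13=78.6632; Δ=(67.2894−143.6094)/(184.3200−108.0000)=-1.0000; B=V−Δ·S=222.6632
Node (1,1) S=245.7600: V=(p*·93.3334+(1−p*)·67.2894)/1.13=76.0729; Δ=(93.3334−67.2894)/(314.5728−184.3200)=0.1999; B=V−Δ·S=26.9333
Node (0,0) S=192.0000: V=(p*·76.0729+(1−p*)·78.6632)/1.13=67.9699; Δ=(76.0729−78.6632)/(245.7600−144.0000)=-0.0255; B=V−Δ·S=72.8571
Self-financing check: at every node Δ·S+B equals the discounted successor values.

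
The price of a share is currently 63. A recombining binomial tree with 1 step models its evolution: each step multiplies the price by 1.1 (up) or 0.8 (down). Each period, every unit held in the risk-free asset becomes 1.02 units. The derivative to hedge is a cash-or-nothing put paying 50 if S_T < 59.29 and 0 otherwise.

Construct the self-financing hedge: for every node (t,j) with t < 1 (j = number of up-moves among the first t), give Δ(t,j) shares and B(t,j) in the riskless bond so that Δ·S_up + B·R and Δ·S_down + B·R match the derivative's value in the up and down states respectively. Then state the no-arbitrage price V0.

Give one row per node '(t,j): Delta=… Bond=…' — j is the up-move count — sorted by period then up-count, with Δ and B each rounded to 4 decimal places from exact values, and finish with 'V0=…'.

No-arbitrage ⇒ martingale measure with p* = (R−d)/(u−d) = 0.7333.
Payoff layer (t=1): V(1,0)=50.0000, V(1,1)=0.0000
Node (0,0) S=63.0000: V=(p*·0.0000+(1−p*)·50.0000)/1.02=13.0719; Δ=(0.0000−50.0000)/(69.3000−50.4000)=-2.6455; B=V−Δ·S=179.7386
Check: Δ(0,0)·S0 + B(0,0) = 13.0719 = V0.

(0,0): Delta=-2.6455 Bond=179.7386
V0=13.0719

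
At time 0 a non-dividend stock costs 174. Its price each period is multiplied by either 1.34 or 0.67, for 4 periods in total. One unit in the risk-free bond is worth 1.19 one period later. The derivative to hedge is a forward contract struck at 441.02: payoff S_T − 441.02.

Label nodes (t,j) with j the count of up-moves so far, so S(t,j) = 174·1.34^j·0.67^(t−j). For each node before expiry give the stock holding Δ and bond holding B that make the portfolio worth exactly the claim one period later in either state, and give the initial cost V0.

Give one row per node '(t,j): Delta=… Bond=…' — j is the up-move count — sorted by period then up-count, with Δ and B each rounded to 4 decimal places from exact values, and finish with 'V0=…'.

(0,0): Delta=1.0000 Bond=-219.9229
(1,0): Delta=1.0000 Bond=-261.7082
(1,1): Delta=1.0000 Bond=-261.7082
(2,0): Delta=1.0000 Bond=-311.4328
(2,1): Delta=1.0000 Bond=-311.4328
(2,2): Delta=1.0000 Bond=-311.4328
(3,0): Delta=1.0000 Bond=-370.6050
(3,1): Delta=1.0000 Bond=-370.6050
(3,2): Delta=1.0000 Bond=-370.6050
(3,3): Delta=1.0000 Bond=-370.6050
V0=-45.9229

The replicating-portfolio and risk-neutral prices coincide; use p* = (1.19−0.67)/(1.34−0.67) = 0.7761 for the latter.
Terminal values V(4,·): V(4,0)=-405.9570, V(4,1)=-370.8941, V(4,2)=-300.7682, V(4,3)=-160.5164, V(4,4)=119.9872
Node (3,0) S=52.3328: V=(p*·-370.8941+(1−p*)·-405.9570)/1.19=-318.2723; Δ=(-370.8941−-405.9570)/(70.1259−35.0630)=1.0000; B=V−Δ·S=-370.6050
Node (3,1) S=104.6655: V=(p*·-300.7682+(1−p*)·-370.8941)/1.19=-265.9395; Δ=(-300.7682−-370.8941)/(140.2518−70.1259)=1.0000; B=V−Δ·S=-370.6050
Node (3,2) S=209.3310: V=(p*·-160.5164+(1−p*)·-300.7682)/1.19=-161.2740; Δ=(-160.5164−-300.7682)/(280.5036−140.2518)=1.0000; B=V−Δ·S=-370.6050
Node (3,3) S=418.6621: V=(p*·119.9872+(1−p*)·-160.5164)/1.19=48.0571; Δ=(119.9872−-160.5164)/(561.0072−280.5036)=1.0000; B=V−Δ·S=-370.6050
Node (2,0) S=78.1086: V=(p*·-265.9395+(1−p*)·-318.2723)/1.19=-233.3242; Δ=(-265.9395−-318.2723)/(104.6655−52.3328)=1.0000; B=V−Δ·S=-311.4328
Node (2,1) S=156.2172: V=(p*·-161.2740+(1−p*)·-265.9395)/1.19=-155.2156; Δ=(-161.2740−-265.9395)/(209.3310−104.6655)=1.0000; B=V−Δ·S=-311.4328
Node (2,2) S=312.4344: V=(p*·48.0571+(1−p*)·-161.2740)/1.19=1.0016; Δ=(48.0571−-161.2740)/(418.6621−209.3310)=1.0000; B=V−Δ·S=-311.4328
Node (1,0) S=116.5800: V=(p*·-155.2156+(1−p*)·-233.3242)/1.19=-145.1282; Δ=(-155.2156−-233.3242)/(156.2172−78.1086)=1.0000; B=V−Δ·S=-261.7082
Node (1,1) S=233.1600: V=(p*·1.0016+(1−p*)·-155.2156)/1.19=-28.5482; Δ=(1.0016−-155.2156)/(312.4344−156.2172)=1.0000; B=V−Δ·S=-261.7082
Node (0,0) S=174.0000: V=(p*·-28.5482+(1−p*)·-145.1282)/1.19=-45.9229; Δ=(-28.5482−-145.1282)/(233.1600−116.5800)=1.0000; B=V−Δ·S=-219.9229
Check: Δ(0,0)·S0 + B(0,0) = -45.9229 = V0.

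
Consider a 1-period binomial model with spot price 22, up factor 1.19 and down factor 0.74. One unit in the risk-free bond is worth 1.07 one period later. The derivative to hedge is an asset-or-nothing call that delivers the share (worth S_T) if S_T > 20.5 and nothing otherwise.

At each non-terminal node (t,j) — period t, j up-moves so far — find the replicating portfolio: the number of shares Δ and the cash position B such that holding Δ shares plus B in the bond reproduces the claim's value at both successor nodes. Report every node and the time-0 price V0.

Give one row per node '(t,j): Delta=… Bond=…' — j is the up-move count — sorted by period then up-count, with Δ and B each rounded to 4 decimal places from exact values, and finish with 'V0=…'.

(0,0): Delta=2.6444 Bond=-40.2351
V0=17.9427

No-arbitrage ⇒ martingale measure with p* = (R−d)/(u−d) = 0.7333.
Terminal values V(1,·): V(1,0)=0.0000, V(1,1)=26.1800
  t=0,j=0: stock 22.0000 → up 26.1800 (V=26.1800), down 16.2800 (V=0.0000). Price 17.9427; hedge Δ=2.6444, bond B=-40.2351.
Check: Δ(0,0)·S0 + B(0,0) = 17.9427 = V0.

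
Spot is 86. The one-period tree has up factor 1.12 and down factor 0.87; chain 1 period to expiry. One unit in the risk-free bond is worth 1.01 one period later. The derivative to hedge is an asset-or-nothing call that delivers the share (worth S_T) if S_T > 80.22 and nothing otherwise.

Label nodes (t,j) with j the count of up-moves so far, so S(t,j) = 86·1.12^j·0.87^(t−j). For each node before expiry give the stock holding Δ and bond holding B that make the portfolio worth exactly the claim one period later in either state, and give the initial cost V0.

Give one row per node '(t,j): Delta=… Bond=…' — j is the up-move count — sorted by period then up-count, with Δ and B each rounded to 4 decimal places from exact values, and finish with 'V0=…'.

Since d<R<u, set p* = (R−d)/(u−d) = 0.5600; price each node as the discounted p*-expectation of its children.
Payoff layer (t=1): V(1,0)=0.0000, V(1,1)=96.3200
(0,0): S=86.0000. Δ = (V_up−V_dn)/(S_up−S_dn) = (96.3200−0.0000)/(96.3200−74.8200) = 4.4800. V = [p*·96.3200 + (1−p*)·0.0000]/1.01 = 53.4051. B = V − Δ·S = -331.8749.
Self-financing check: at every node Δ·S+B equals the discounted successor values.

(0,0): Delta=4.4800 Bond=-331.8749
V0=53.4051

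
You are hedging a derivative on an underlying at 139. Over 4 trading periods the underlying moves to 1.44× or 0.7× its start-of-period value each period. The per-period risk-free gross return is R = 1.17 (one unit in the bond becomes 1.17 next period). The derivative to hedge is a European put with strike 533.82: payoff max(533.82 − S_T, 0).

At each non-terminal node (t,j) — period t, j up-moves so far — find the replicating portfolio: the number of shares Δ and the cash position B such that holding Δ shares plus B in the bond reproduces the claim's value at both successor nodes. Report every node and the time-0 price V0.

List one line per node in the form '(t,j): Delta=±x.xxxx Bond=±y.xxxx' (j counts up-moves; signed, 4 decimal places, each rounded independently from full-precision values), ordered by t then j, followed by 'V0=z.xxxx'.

Since d<R<u, set p* = (R−d)/(u−d) = 0.6351; price each node as the discounted p*-expectation of its children.
Payoff layer (t=4): V(4,0)=500.4461, V(4,1)=465.1651, V(4,2)=392.5871, V(4,3)=243.2838, V(4,4)=0.0000
  t=3,j=0: stock 47.6770 → up 68.6549 (V=465.1651), down 33.3739 (V=500.4461). Price 408.5794; hedge Δ=-1.0000, bond B=456.2564.
  t=3,j=1: stock 98.0784 → up 141.2329 (V=392.5871), down 68.6549 (V=465.1651). Price 358.1780; hedge Δ=-1.0000, bond B=456.2564.
  t=3,j=2: stock 201.7613 → up 290.5362 (V=243.2838), down 141.2329 (V=392.5871). Price 254.4951; hedge Δ=-1.0000, bond B=456.2564.
  t=3,j=3: stock 415.0518 → up 597.6746 (V=0.0000), down 290.5362 (V=243.2838). Price 75.8681; hedge Δ=-0.7921, bond B=404.6299.
  t=2,j=0: stock 68.1100 → up 98.0784 (V=358.1780), down 47.6770 (V=408.5794). Price 321.8527; hedge Δ=-1.0000, bond B=389.9627.
  t=2,j=1: stock 140.1120 → up 201.7613 (V=254.4951), down 98.0784 (V=358.1780). Price 249.8507; hedge Δ=-1.0000, bond B=389.9627.
  t=2,j=2: stock 288.2304 → up 415.0518 (V=75.8681), down 201.7613 (V=254.4951). Price 120.5494; hedge Δ=-0.8375, bond B=361.9373.
  t=1,j=0: stock 97.3000 → up 140.1120 (V=249.8507), down 68.1100 (V=321.8527). Price 236.0015; hedge Δ=-1.0000, bond B=333.3015.
  t=1,j=1: stock 200.1600 → up 288.2304 (V=120.5494), down 140.1120 (V=249.8507). Price 143.3564; hedge Δ=-0.8730, bond B=318.0879.
  t=0,j=0: stock 139.0000 → up 200.1600 (V=143.3564), down 97.3000 (V=236.0015). Price 151.4182; hedge Δ=-0.9007, bond B=276.6143.
Check: Δ(0,0)·S0 + B(0,0) = 151.4182 = V0.

(0,0): Delta=-0.9007 Bond=276.6143
(1,0): Delta=-1.0000 Bond=333.3015
(1,1): Delta=-0.8730 Bond=318.0879
(2,0): Delta=-1.0000 Bond=389.9627
(2,1): Delta=-1.0000 Bond=389.9627
(2,2): Delta=-0.8375 Bond=361.9373
(3,0): Delta=-1.0000 Bond=456.2564
(3,1): Delta=-1.0000 Bond=456.2564
(3,2): Delta=-1.0000 Bond=456.2564
(3,3): Delta=-0.7921 Bond=404.6299
V0=151.4182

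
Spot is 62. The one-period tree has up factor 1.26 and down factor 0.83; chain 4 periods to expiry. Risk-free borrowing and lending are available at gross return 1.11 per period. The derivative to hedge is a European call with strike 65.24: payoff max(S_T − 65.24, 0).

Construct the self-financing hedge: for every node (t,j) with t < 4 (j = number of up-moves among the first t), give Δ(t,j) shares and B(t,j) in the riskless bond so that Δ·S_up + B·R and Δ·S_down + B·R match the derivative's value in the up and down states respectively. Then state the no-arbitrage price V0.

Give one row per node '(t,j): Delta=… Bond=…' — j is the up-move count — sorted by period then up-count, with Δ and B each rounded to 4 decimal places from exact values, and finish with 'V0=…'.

The replicating-portfolio and risk-neutral prices coincide; use p* = (1.11−0.83)/(1.26−0.83) = 0.6512 for the latter.
At expiry t=4: V(4,0)=0.0000, V(4,1)=0.0000, V(4,2)=2.5693, V(4,3)=37.6993, V(4,4)=91.0294
  t=3,j=0: stock 35.4508 → up 44.6680 (V=0.0000), down 29.4242 (V=0.0000). Price 0.0000; hedge Δ=0.0000, bond B=0.0000.
  t=3,j=1: stock 53.8169 → up 67.8093 (V=2.5693), down 44.6680 (V=0.0000). Price 1.5072; hedge Δ=0.1110, bond B=-4.4678.
  t=3,j=2: stock 81.6979 → up 102.9393 (V=37.6993), down 67.8093 (V=2.5693). Price 22.9231; hedge Δ=1.0000, bond B=-58.7748.
  t=3,j=3: stock 124.0233 → up 156.2694 (V=91.0294), down 102.9393 (V=37.6993). Price 65.2485; hedge Δ=1.0000, bond B=-58.7748.
  t=2,j=0: stock 42.7118 → up 53.8169 (V=1.5072), down 35.4508 (V=0.0000). Price 0.8842; hedge Δ=0.0821, bond B=-2.6210.
  t=2,j=1: stock 64.8396 → up 81.6979 (V=22.9231), down 53.8169 (V=1.5072). Price 13.9211; hedge Δ=0.7681, bond B=-35.8833.
  t=2,j=2: stock 98.4312 → up 124.0233 (V=65.2485), down 81.6979 (V=22.9231). Price 45.4810; hedge Δ=1.0000, bond B=-52.9502.
  t=1,j=0: stock 51.4600 → up 64.8396 (V=13.9211), down 42.7118 (V=0.8842). Price 8.4445; hedge Δ=0.5892, bond B=-21.8740.
  t=1,j=1: stock 78.1200 → up 98.4312 (V=45.4810), down 64.8396 (V=13.9211). Price 31.0556; hedge Δ=0.9395, bond B=-42.3393.
  t=0,j=0: stock 62.0000 → up 78.1200 (V=31.0556), down 51.4600 (V=8.4445). Price 20.8721; hedge Δ=0.8481, bond B=-31.7120.
Root portfolio cost Δ·62+B reproduces V0=20.8721.

(0,0): Delta=0.8481 Bond=-31.7120
(1,0): Delta=0.5892 Bond=-21.8740
(1,1): Delta=0.9395 Bond=-42.3393
(2,0): Delta=0.0821 Bond=-2.6210
(2,1): Delta=0.7681 Bond=-35.8833
(2,2): Delta=1.0000 Bond=-52.9502
(3,0): Delta=0.0000 Bond=0.0000
(3,1): Delta=0.1110 Bond=-4.4678
(3,2): Delta=1.0000 Bond=-58.7748
(3,3): Delta=1.0000 Bond=-58.7748
V0=20.8721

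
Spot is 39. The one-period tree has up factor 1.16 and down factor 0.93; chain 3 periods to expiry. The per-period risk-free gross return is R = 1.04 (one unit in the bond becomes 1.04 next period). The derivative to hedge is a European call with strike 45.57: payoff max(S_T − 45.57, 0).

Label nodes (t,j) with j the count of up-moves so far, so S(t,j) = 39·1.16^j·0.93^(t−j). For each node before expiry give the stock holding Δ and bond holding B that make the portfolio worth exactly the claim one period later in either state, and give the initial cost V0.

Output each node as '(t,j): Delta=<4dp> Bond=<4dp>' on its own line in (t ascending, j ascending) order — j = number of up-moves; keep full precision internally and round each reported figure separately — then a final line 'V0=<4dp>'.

Since d<R<u, set p* = (R−d)/(u−d) = 0.4783; price each node as the discounted p*-expectation of its children.
At expiry t=3: V(3,0)=0.0000, V(3,1)=0.0000, V(3,2)=3.2349, V(3,3)=15.3049
(2,0): S=33.7311. Δ = (V_up−V_dn)/(S_up−S_dn) = (0.0000−0.0000)/(39.1281−31.3699) = 0.0000. V = [p*·0.0000 + (1−p*)·0.0000]/1.04 = 0.0000. B = V − Δ·S = 0.0000.
(2,1): S=42.0732. Δ = (V_up−V_dn)/(S_up−S_dn) = (3.2349−0.0000)/(48.8049−39.1281) = 0.3343. V = [p*·3.2349 + (1−p*)·0.0000]/1.04 = 1.4876. B = V − Δ·S = -12.5772.
(2,2): S=52.4784. Δ = (V_up−V_dn)/(S_up−S_dn) = (15.3049−3.2349)/(60.8749−48.8049) = 1.0000. V = [p*·15.3049 + (1−p*)·3.2349]/1.04 = 8.6611. B = V − Δ·S = -43.8173.
(1,0): S=36.2700. Δ = (V_up−V_dn)/(S_up−S_dn) = (1.4876−0.0000)/(42.0732−33.7311) = 0.1783. V = [p*·1.4876 + (1−p*)·0.0000]/1.04 = 0.6841. B = V − Δ·S = -5.7838.
(1,1): S=45.2400. Δ = (V_up−V_dn)/(S_up−S_dn) = (8.6611−1.4876)/(52.4784−42.0732) = 0.6894. V = [p*·8.6611 + (1−p*)·1.4876]/1.04 = 4.7292. B = V − Δ·S = -26.4597.
(0,0): S=39.0000. Δ = (V_up−V_dn)/(S_up−S_dn) = (4.7292−0.6841)/(45.2400−36.2700) = 0.4510. V = [p*·4.7292 + (1−p*)·0.6841]/1.04 = 2.5180. B = V − Δ·S = -15.0695.
Self-financing check: at every node Δ·S+B equals the discounted successor values.

(0,0): Delta=0.4510 Bond=-15.0695
(1,0): Delta=0.1783 Bond=-5.7838
(1,1): Delta=0.6894 Bond=-26.4597
(2,0): Delta=0.0000 Bond=0.0000
(2,1): Delta=0.3343 Bond=-12.5772
(2,2): Delta=1.0000 Bond=-43.8173
V0=2.5180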